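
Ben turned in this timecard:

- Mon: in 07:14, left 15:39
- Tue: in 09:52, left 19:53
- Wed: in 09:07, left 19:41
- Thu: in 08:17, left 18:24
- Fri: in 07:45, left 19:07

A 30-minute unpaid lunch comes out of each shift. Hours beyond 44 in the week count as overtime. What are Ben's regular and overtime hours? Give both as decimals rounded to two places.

Regular 44.00 hours, overtime 3.98 hours

Mon: 07:14–15:39 = 8 h 25 min; less 30 min break → 7 h 55 min
Tue: 09:52–19:53 = 10 h 1 min; less 30 min break → 9 h 31 min
Wed: 09:07–19:41 = 10 h 34 min; less 30 min break → 10 h 4 min
Thu: 08:17–18:24 = 10 h 7 min; less 30 min break → 9 h 37 min
Fri: 07:45–19:07 = 11 h 22 min; less 30 min break → 10 h 52 min
Total worked: 47 h 59 min = 47.98 h.
Threshold 44 h → overtime 3 h 59 min, regular 44 h 0 min.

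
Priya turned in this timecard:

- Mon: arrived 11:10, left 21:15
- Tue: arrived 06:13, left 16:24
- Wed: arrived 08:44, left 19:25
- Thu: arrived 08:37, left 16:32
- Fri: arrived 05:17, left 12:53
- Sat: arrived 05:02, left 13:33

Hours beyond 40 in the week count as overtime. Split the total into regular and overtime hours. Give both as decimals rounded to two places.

Regular 40.00 hours, overtime 14.98 hours

Mon: 11:10–21:15 = 10 h 5 min
Tue: 06:13–16:24 = 10 h 11 min
Wed: 08:44–19:25 = 10 h 41 min
Thu: 08:37–16:32 = 7 h 55 min
Fri: 05:17–12:53 = 7 h 36 min
Sat: 05:02–13:33 = 8 h 31 min
Total worked: 54 h 59 min = 54.98 h.
Threshold 40 h → overtime 14 h 59 min, regular 40 h 0 min.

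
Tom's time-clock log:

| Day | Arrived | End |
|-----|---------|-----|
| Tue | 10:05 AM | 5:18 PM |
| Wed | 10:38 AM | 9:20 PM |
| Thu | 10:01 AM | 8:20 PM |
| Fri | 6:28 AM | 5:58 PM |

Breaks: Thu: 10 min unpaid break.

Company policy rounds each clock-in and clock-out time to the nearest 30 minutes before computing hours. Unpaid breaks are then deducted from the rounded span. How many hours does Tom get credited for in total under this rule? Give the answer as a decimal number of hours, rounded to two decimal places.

Tue: in 10:05 AM→10:00 AM, out 5:18 PM→5:30 PM; 7 h 30 min
Wed: in 10:38 AM→10:30 AM, out 9:20 PM→9:30 PM; 11 h 0 min
Thu: in 10:01 AM→10:00 AM, out 8:20 PM→8:30 PM; 10 h 30 min − 10 min = 10 h 20 min
Fri: in 6:28 AM→6:30 AM, out 5:58 PM→6:00 PM; 11 h 30 min
Total credited: 40 h 20 min.

40.33 hours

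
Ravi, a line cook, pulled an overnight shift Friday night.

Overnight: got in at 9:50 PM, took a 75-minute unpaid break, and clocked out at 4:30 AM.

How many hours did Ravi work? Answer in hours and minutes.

5 h 25 min

Overnight: 9:50 PM → midnight = 2 h 10 min; midnight → 4:30 AM = 4 h 30 min; span 6 h 40 min; less 75 min break → 5 h 25 min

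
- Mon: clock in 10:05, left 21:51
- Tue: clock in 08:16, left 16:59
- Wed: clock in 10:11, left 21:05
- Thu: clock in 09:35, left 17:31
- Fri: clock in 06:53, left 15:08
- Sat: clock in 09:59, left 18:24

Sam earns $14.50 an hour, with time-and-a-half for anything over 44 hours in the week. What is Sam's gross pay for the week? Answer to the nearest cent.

Mon: 10:05–21:51 = 11 h 46 min
Tue: 08:16–16:59 = 8 h 43 min
Wed: 10:11–21:05 = 10 h 54 min
Thu: 09:35–17:31 = 7 h 56 min
Fri: 06:53–15:08 = 8 h 15 min
Sat: 09:59–18:24 = 8 h 25 min
Total worked: 55 h 59 min = 3359 min.
Regular 44 h 0 min = 2640 min at $14.50/h; overtime 11 h 59 min = 719 min at $21.75/h.
Pay = (2640 × $14.50 + 719 × $21.75) ÷ 60 = $898.64.

$898.64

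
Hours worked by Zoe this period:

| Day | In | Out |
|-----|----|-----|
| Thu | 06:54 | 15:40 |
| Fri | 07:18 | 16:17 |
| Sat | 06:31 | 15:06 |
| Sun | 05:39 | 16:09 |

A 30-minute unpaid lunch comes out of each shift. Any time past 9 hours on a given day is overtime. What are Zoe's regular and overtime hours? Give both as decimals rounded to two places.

Thu: 06:54–15:40 = 8 h 46 min; less 30 min break → 8 h 16 min
Fri: 07:18–16:17 = 8 h 59 min; less 30 min break → 8 h 29 min
Sat: 06:31–15:06 = 8 h 35 min; less 30 min break → 8 h 5 min
Sun: 05:39–16:09 = 10 h 30 min; less 30 min break → 10 h 0 min
Thu reg 8 h 16 min / OT 0 h 0 min; Fri reg 8 h 29 min / OT 0 h 0 min; Sat reg 8 h 5 min / OT 0 h 0 min; Sun reg 9 h 0 min / OT 1 h 0 min.
Totals: regular 33 h 50 min, overtime 1 h 0 min.

Regular 33.83 hours, overtime 1.00 hours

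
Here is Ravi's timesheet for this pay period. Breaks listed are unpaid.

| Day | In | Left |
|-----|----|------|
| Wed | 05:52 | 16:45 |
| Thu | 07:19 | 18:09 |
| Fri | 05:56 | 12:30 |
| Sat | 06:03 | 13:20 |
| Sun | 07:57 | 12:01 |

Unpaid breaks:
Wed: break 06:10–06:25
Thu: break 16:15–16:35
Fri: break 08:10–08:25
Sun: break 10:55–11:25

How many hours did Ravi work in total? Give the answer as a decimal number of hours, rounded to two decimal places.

Wed: 05:52–16:45 = 10 h 53 min; less 15 min break → 10 h 38 min
Thu: 07:19–18:09 = 10 h 50 min; less 20 min break → 10 h 30 min
Fri: 05:56–12:30 = 6 h 34 min; less 15 min break → 6 h 19 min
Sat: 06:03–13:20 = 7 h 17 min
Sun: 07:57–12:01 = 4 h 4 min; less 30 min break → 3 h 34 min
Total: 10 h 38 min + 10 h 30 min + 6 h 19 min + 7 h 17 min + 3 h 34 min = 38 h 18 min.

38.30 hours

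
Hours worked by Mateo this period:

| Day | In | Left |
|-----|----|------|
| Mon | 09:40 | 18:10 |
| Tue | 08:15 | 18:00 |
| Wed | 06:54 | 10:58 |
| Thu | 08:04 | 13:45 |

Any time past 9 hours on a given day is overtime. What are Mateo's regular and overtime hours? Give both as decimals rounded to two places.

Regular 27.25 hours, overtime 0.75 hours

Mon: 09:40–18:10 = 8 h 30 min
Tue: 08:15–18:00 = 9 h 45 min
Wed: 06:54–10:58 = 4 h 4 min
Thu: 08:04–13:45 = 5 h 41 min
Mon reg 8 h 30 min / OT 0 h 0 min; Tue reg 9 h 0 min / OT 0 h 45 min; Wed reg 4 h 4 min / OT 0 h 0 min; Thu reg 5 h 41 min / OT 0 h 0 min.
Totals: regular 27 h 15 min, overtime 0 h 45 min.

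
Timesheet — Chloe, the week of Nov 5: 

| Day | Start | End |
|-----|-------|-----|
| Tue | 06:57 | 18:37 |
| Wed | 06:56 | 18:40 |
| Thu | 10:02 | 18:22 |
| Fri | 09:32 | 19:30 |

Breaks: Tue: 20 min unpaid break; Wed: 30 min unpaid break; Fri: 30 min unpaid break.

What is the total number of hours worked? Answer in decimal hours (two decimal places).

Tue: 06:57–18:37 = 11 h 40 min; less 20 min break → 11 h 20 min
Wed: 06:56–18:40 = 11 h 44 min; less 30 min break → 11 h 14 min
Thu: 10:02–18:22 = 8 h 20 min
Fri: 09:32–19:30 = 9 h 58 min; less 30 min break → 9 h 28 min
Total: 11 h 20 min + 11 h 14 min + 8 h 20 min + 9 h 28 min = 40 h 22 min.

40.37 hours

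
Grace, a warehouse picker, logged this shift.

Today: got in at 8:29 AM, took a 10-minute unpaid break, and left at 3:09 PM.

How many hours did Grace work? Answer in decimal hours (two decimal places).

6.50 hours

Today: 8:29 AM–3:09 PM = 6 h 40 min; less 10 min break → 6 h 30 min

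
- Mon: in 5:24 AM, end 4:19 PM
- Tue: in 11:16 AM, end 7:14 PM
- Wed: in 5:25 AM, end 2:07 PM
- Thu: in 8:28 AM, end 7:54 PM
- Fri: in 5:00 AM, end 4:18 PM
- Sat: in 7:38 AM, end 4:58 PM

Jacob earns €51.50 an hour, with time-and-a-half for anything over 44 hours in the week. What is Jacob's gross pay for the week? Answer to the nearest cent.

Mon: 5:24 AM–4:19 PM = 10 h 55 min
Tue: 11:16 AM–7:14 PM = 7 h 58 min
Wed: 5:25 AM–2:07 PM = 8 h 42 min
Thu: 8:28 AM–7:54 PM = 11 h 26 min
Fri: 5:00 AM–4:18 PM = 11 h 18 min
Sat: 7:38 AM–4:58 PM = 9 h 20 min
Total worked: 59 h 39 min = 3579 min.
Regular 44 h 0 min = 2640 min at €51.50/h; overtime 15 h 39 min = 939 min at €77.25/h.
Pay = (2640 × €51.50 + 939 × €77.25) ÷ 60 = €3474.96.

€3474.96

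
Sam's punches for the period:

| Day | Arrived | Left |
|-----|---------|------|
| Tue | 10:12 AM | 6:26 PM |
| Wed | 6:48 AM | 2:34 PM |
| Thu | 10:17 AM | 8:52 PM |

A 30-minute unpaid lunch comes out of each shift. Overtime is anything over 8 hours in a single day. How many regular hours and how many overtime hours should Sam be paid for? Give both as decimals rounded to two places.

Tue: 10:12 AM–6:26 PM = 8 h 14 min; less 30 min break → 7 h 44 min
Wed: 6:48 AM–2:34 PM = 7 h 46 min; less 30 min break → 7 h 16 min
Thu: 10:17 AM–8:52 PM = 10 h 35 min; less 30 min break → 10 h 5 min
Tue reg 7 h 44 min / OT 0 h 0 min; Wed reg 7 h 16 min / OT 0 h 0 min; Thu reg 8 h 0 min / OT 2 h 5 min.
Totals: regular 23 h 0 min, overtime 2 h 5 min.

Regular 23.00 hours, overtime 2.08 hours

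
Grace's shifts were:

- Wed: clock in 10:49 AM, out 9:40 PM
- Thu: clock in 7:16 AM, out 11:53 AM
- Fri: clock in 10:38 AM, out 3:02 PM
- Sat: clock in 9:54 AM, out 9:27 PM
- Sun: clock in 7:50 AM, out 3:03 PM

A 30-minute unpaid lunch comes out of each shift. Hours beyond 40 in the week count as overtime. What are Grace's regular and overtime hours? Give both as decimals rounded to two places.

Regular 36.13 hours, overtime 0.00 hours

Wed: 10:49 AM–9:40 PM = 10 h 51 min; less 30 min break → 10 h 21 min
Thu: 7:16 AM–11:53 AM = 4 h 37 min; less 30 min break → 4 h 7 min
Fri: 10:38 AM–3:02 PM = 4 h 24 min; less 30 min break → 3 h 54 min
Sat: 9:54 AM–9:27 PM = 11 h 33 min; less 30 min break → 11 h 3 min
Sun: 7:50 AM–3:03 PM = 7 h 13 min; less 30 min break → 6 h 43 min
Total worked: 36 h 8 min = 36.13 h.
Threshold 40 h → overtime 0 h 0 min, regular 36 h 8 min.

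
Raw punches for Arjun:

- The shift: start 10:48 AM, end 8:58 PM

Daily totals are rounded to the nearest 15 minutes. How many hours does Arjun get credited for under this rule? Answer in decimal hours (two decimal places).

10.25 hours

The shift: 10:48 AM–8:58 PM = 10 h 10 min → rounds to 10 h 15 min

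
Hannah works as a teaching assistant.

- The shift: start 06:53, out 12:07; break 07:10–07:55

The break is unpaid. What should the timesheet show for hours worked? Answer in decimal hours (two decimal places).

4.48 hours

The shift: 06:53–12:07 = 5 h 14 min; less 45 min break → 4 h 29 min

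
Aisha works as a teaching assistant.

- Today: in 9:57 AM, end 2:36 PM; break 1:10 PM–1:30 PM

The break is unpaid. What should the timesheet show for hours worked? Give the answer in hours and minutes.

Today: 9:57 AM–2:36 PM = 4 h 39 min; less 20 min break → 4 h 19 min

4 h 19 min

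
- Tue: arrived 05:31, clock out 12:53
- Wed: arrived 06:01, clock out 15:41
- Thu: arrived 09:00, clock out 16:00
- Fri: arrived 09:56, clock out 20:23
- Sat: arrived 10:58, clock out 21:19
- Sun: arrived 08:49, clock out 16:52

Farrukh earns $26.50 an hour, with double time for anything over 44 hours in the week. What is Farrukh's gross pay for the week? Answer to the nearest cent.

$1636.82

Tue: 05:31–12:53 = 7 h 22 min
Wed: 06:01–15:41 = 9 h 40 min
Thu: 09:00–16:00 = 7 h 0 min
Fri: 09:56–20:23 = 10 h 27 min
Sat: 10:58–21:19 = 10 h 21 min
Sun: 08:49–16:52 = 8 h 3 min
Total worked: 52 h 53 min = 3173 min.
Regular 44 h 0 min = 2640 min at $26.50/h; overtime 8 h 53 min = 533 min at $53.00/h.
Pay = (2640 × $26.50 + 533 × $53.00) ÷ 60 = $1636.82.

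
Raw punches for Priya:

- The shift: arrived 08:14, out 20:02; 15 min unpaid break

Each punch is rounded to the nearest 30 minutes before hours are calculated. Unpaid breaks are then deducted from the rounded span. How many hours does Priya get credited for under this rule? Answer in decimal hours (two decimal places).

11.75 hours

The shift: in 08:14→08:00, out 20:02→20:00; 12 h 0 min − 15 min = 11 h 45 min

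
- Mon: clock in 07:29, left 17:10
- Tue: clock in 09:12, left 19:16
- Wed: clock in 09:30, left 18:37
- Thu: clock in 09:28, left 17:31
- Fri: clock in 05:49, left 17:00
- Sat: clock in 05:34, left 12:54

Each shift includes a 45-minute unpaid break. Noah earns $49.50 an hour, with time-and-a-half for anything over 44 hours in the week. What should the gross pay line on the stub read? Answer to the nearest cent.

$2692.80

Mon: 07:29–17:10 = 9 h 41 min; less 45 min break → 8 h 56 min
Tue: 09:12–19:16 = 10 h 4 min; less 45 min break → 9 h 19 min
Wed: 09:30–18:37 = 9 h 7 min; less 45 min break → 8 h 22 min
Thu: 09:28–17:31 = 8 h 3 min; less 45 min break → 7 h 18 min
Fri: 05:49–17:00 = 11 h 11 min; less 45 min break → 10 h 26 min
Sat: 05:34–12:54 = 7 h 20 min; less 45 min break → 6 h 35 min
Total worked: 50 h 56 min = 3056 min.
Regular 44 h 0 min = 2640 min at $49.50/h; overtime 6 h 56 min = 416 min at $74.25/h.
Pay = (2640 × $49.50 + 416 × $74.25) ÷ 60 = $2692.80.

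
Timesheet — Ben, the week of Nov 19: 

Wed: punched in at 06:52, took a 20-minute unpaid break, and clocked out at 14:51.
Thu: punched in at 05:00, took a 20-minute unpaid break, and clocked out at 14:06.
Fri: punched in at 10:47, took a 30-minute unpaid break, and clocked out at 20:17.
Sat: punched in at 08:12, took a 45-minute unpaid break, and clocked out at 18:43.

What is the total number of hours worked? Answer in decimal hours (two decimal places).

Wed: 06:52–14:51 = 7 h 59 min; less 20 min break → 7 h 39 min
Thu: 05:00–14:06 = 9 h 6 min; less 20 min break → 8 h 46 min
Fri: 10:47–20:17 = 9 h 30 min; less 30 min break → 9 h 0 min
Sat: 08:12–18:43 = 10 h 31 min; less 45 min break → 9 h 46 min
Total: 7 h 39 min + 8 h 46 min + 9 h 0 min + 9 h 46 min = 35 h 11 min.

35.18 hours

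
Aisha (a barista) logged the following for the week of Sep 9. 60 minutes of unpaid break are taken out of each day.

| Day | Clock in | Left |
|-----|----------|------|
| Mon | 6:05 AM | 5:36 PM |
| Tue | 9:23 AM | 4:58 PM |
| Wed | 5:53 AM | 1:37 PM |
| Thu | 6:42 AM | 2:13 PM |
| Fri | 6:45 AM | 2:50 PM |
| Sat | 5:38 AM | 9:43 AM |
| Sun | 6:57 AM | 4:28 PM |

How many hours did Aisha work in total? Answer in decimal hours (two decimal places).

49.03 hours

Mon: 6:05 AM–5:36 PM = 11 h 31 min; less 60 min break → 10 h 31 min
Tue: 9:23 AM–4:58 PM = 7 h 35 min; less 60 min break → 6 h 35 min
Wed: 5:53 AM–1:37 PM = 7 h 44 min; less 60 min break → 6 h 44 min
Thu: 6:42 AM–2:13 PM = 7 h 31 min; less 60 min break → 6 h 31 min
Fri: 6:45 AM–2:50 PM = 8 h 5 min; less 60 min break → 7 h 5 min
Sat: 5:38 AM–9:43 AM = 4 h 5 min; less 60 min break → 3 h 5 min
Sun: 6:57 AM–4:28 PM = 9 h 31 min; less 60 min break → 8 h 31 min
Total: 10 h 31 min + 6 h 35 min + 6 h 44 min + 6 h 31 min + 7 h 5 min + 3 h 5 min + 8 h 31 min = 49 h 2 min.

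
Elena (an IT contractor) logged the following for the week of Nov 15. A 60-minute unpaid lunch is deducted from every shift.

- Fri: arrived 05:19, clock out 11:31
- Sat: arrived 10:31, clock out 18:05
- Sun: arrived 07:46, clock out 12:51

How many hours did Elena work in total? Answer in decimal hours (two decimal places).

Fri: 05:19–11:31 = 6 h 12 min; less 60 min break → 5 h 12 min
Sat: 10:31–18:05 = 7 h 34 min; less 60 min break → 6 h 34 min
Sun: 07:46–12:51 = 5 h 5 min; less 60 min break → 4 h 5 min
Total: 5 h 12 min + 6 h 34 min + 4 h 5 min = 15 h 51 min.

15.85 hours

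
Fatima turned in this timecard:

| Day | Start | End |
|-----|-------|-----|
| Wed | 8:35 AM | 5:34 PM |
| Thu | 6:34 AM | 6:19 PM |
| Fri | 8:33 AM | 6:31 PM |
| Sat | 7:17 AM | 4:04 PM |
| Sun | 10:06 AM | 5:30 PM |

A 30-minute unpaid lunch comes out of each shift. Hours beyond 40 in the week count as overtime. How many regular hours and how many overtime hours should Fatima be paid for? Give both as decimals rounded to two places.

Regular 40.00 hours, overtime 4.38 hours

Wed: 8:35 AM–5:34 PM = 8 h 59 min; less 30 min break → 8 h 29 min
Thu: 6:34 AM–6:19 PM = 11 h 45 min; less 30 min break → 11 h 15 min
Fri: 8:33 AM–6:31 PM = 9 h 58 min; less 30 min break → 9 h 28 min
Sat: 7:17 AM–4:04 PM = 8 h 47 min; less 30 min break → 8 h 17 min
Sun: 10:06 AM–5:30 PM = 7 h 24 min; less 30 min break → 6 h 54 min
Total worked: 44 h 23 min = 44.38 h.
Threshold 40 h → overtime 4 h 23 min, regular 40 h 0 min.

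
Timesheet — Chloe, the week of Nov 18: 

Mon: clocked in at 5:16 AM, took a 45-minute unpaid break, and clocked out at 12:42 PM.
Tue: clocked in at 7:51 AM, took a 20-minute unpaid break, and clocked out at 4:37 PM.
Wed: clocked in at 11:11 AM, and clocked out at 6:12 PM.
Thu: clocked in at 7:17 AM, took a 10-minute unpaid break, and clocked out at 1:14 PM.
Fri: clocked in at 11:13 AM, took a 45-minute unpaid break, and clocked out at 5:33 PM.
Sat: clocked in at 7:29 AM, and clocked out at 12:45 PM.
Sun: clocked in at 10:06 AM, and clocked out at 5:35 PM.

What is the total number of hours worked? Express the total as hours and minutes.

46 h 15 min

Mon: 5:16 AM–12:42 PM = 7 h 26 min; less 45 min break → 6 h 41 min
Tue: 7:51 AM–4:37 PM = 8 h 46 min; less 20 min break → 8 h 26 min
Wed: 11:11 AM–6:12 PM = 7 h 1 min
Thu: 7:17 AM–1:14 PM = 5 h 57 min; less 10 min break → 5 h 47 min
Fri: 11:13 AM–5:33 PM = 6 h 20 min; less 45 min break → 5 h 35 min
Sat: 7:29 AM–12:45 PM = 5 h 16 min
Sun: 10:06 AM–5:35 PM = 7 h 29 min
Total: 6 h 41 min + 8 h 26 min + 7 h 1 min + 5 h 47 min + 5 h 35 min + 5 h 16 min + 7 h 29 min = 46 h 15 min.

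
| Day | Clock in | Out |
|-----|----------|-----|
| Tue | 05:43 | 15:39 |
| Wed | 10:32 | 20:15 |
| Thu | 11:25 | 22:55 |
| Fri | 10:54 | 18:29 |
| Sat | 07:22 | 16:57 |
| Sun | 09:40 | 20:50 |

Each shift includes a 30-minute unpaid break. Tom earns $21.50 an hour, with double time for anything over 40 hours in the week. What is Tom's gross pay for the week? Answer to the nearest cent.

Tue: 05:43–15:39 = 9 h 56 min; less 30 min break → 9 h 26 min
Wed: 10:32–20:15 = 9 h 43 min; less 30 min break → 9 h 13 min
Thu: 11:25–22:55 = 11 h 30 min; less 30 min break → 11 h 0 min
Fri: 10:54–18:29 = 7 h 35 min; less 30 min break → 7 h 5 min
Sat: 07:22–16:57 = 9 h 35 min; less 30 min break → 9 h 5 min
Sun: 09:40–20:50 = 11 h 10 min; less 30 min break → 10 h 40 min
Total worked: 56 h 29 min = 3389 min.
Regular 40 h 0 min = 2400 min at $21.50/h; overtime 16 h 29 min = 989 min at $43.00/h.
Pay = (2400 × $21.50 + 989 × $43.00) ÷ 60 = $1568.78.

$1568.78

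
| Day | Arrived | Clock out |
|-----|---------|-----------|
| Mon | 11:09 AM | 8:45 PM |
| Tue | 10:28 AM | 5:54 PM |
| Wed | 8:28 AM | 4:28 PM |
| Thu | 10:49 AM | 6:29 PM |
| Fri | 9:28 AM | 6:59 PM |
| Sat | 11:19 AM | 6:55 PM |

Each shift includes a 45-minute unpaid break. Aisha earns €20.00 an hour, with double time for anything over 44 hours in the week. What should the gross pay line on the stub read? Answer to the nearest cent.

Mon: 11:09 AM–8:45 PM = 9 h 36 min; less 45 min break → 8 h 51 min
Tue: 10:28 AM–5:54 PM = 7 h 26 min; less 45 min break → 6 h 41 min
Wed: 8:28 AM–4:28 PM = 8 h 0 min; less 45 min break → 7 h 15 min
Thu: 10:49 AM–6:29 PM = 7 h 40 min; less 45 min break → 6 h 55 min
Fri: 9:28 AM–6:59 PM = 9 h 31 min; less 45 min break → 8 h 46 min
Sat: 11:19 AM–6:55 PM = 7 h 36 min; less 45 min break → 6 h 51 min
Total worked: 45 h 19 min = 2719 min.
Regular 44 h 0 min = 2640 min at €20.00/h; overtime 1 h 19 min = 79 min at €40.00/h.
Pay = (2640 × €20.00 + 79 × €40.00) ÷ 60 = €932.67.

€932.67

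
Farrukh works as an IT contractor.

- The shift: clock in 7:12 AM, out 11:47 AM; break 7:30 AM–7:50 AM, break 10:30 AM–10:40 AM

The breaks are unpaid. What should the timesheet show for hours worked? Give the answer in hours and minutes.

4 h 5 min

The shift: 7:12 AM–11:47 AM = 4 h 35 min; less 30 min break → 4 h 5 min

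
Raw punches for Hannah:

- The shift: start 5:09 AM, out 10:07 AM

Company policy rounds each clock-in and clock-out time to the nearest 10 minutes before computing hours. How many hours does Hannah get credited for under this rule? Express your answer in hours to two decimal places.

The shift: in 5:09 AM→5:10 AM, out 10:07 AM→10:10 AM; 5 h 0 min

5.00 hours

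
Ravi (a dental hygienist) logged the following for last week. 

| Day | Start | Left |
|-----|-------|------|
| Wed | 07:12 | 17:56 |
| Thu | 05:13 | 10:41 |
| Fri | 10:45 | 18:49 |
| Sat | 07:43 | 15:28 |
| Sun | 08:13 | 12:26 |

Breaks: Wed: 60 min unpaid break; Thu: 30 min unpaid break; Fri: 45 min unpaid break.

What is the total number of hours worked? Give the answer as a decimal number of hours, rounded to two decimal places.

Wed: 07:12–17:56 = 10 h 44 min; less 60 min break → 9 h 44 min
Thu: 05:13–10:41 = 5 h 28 min; less 30 min break → 4 h 58 min
Fri: 10:45–18:49 = 8 h 4 min; less 45 min break → 7 h 19 min
Sat: 07:43–15:28 = 7 h 45 min
Sun: 08:13–12:26 = 4 h 13 min
Total: 9 h 44 min + 4 h 58 min + 7 h 19 min + 7 h 45 min + 4 h 13 min = 33 h 59 min.

33.98 hours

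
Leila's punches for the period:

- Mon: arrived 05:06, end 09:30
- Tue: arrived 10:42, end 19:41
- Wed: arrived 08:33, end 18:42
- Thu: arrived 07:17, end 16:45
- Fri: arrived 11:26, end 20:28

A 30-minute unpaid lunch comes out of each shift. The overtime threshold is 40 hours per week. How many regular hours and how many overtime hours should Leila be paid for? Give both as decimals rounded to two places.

Regular 39.53 hours, overtime 0.00 hours

Mon: 05:06–09:30 = 4 h 24 min; less 30 min break → 3 h 54 min
Tue: 10:42–19:41 = 8 h 59 min; less 30 min break → 8 h 29 min
Wed: 08:33–18:42 = 10 h 9 min; less 30 min break → 9 h 39 min
Thu: 07:17–16:45 = 9 h 28 min; less 30 min break → 8 h 58 min
Fri: 11:26–20:28 = 9 h 2 min; less 30 min break → 8 h 32 min
Total worked: 39 h 32 min = 39.53 h.
Threshold 40 h → overtime 0 h 0 min, regular 39 h 32 min.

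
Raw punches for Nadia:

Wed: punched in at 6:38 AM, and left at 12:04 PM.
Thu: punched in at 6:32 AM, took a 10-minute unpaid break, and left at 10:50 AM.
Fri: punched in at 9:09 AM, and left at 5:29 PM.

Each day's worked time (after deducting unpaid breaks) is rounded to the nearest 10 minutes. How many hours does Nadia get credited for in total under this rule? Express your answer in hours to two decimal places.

Wed: 6:38 AM–12:04 PM = 5 h 26 min → rounds to 5 h 30 min
Thu: 6:32 AM–10:50 AM = 4 h 18 min − 10 min = 4 h 8 min → rounds to 4 h 10 min
Fri: 9:09 AM–5:29 PM = 8 h 20 min → rounds to 8 h 20 min
Total credited: 18 h 0 min.

18.00 hours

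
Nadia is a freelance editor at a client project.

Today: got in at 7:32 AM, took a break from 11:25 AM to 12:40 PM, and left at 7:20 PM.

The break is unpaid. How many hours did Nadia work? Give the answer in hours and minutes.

10 h 33 min

Today: 7:32 AM–7:20 PM = 11 h 48 min; less 75 min break → 10 h 33 min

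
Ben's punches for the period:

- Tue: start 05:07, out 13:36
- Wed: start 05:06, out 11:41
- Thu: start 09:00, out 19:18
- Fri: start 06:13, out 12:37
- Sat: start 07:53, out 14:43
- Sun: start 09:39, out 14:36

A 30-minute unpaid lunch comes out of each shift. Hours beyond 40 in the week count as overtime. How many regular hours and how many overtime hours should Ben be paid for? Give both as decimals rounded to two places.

Tue: 05:07–13:36 = 8 h 29 min; less 30 min break → 7 h 59 min
Wed: 05:06–11:41 = 6 h 35 min; less 30 min break → 6 h 5 min
Thu: 09:00–19:18 = 10 h 18 min; less 30 min break → 9 h 48 min
Fri: 06:13–12:37 = 6 h 24 min; less 30 min break → 5 h 54 min
Sat: 07:53–14:43 = 6 h 50 min; less 30 min break → 6 h 20 min
Sun: 09:39–14:36 = 4 h 57 min; less 30 min break → 4 h 27 min
Total worked: 40 h 33 min = 40.55 h.
Threshold 40 h → overtime 0 h 33 min, regular 40 h 0 min.

Regular 40.00 hours, overtime 0.55 hours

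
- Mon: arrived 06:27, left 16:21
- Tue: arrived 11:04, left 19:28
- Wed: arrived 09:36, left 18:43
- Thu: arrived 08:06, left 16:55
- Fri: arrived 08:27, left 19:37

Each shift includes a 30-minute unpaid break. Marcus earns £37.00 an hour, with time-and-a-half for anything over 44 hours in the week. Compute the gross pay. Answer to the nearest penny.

£1677.95

Mon: 06:27–16:21 = 9 h 54 min; less 30 min break → 9 h 24 min
Tue: 11:04–19:28 = 8 h 24 min; less 30 min break → 7 h 54 min
Wed: 09:36–18:43 = 9 h 7 min; less 30 min break → 8 h 37 min
Thu: 08:06–16:55 = 8 h 49 min; less 30 min break → 8 h 19 min
Fri: 08:27–19:37 = 11 h 10 min; less 30 min break → 10 h 40 min
Total worked: 44 h 54 min = 2694 min.
Regular 44 h 0 min = 2640 min at £37.00/h; overtime 0 h 54 min = 54 min at £55.50/h.
Pay = (2640 × £37.00 + 54 × £55.50) ÷ 60 = £1677.95.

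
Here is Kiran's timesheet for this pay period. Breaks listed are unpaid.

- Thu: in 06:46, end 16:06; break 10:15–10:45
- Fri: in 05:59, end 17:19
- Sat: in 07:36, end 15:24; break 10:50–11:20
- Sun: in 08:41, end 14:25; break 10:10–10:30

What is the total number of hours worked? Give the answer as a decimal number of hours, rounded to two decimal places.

Thu: 06:46–16:06 = 9 h 20 min; less 30 min break → 8 h 50 min
Fri: 05:59–17:19 = 11 h 20 min
Sat: 07:36–15:24 = 7 h 48 min; less 30 min break → 7 h 18 min
Sun: 08:41–14:25 = 5 h 44 min; less 20 min break → 5 h 24 min
Total: 8 h 50 min + 11 h 20 min + 7 h 18 min + 5 h 24 min = 32 h 52 min.

32.87 hours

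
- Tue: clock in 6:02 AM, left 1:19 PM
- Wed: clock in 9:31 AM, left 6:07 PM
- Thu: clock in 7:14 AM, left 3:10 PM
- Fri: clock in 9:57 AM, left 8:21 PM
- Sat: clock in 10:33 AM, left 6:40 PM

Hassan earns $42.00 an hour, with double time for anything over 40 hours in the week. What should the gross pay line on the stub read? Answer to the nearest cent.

Tue: 6:02 AM–1:19 PM = 7 h 17 min
Wed: 9:31 AM–6:07 PM = 8 h 36 min
Thu: 7:14 AM–3:10 PM = 7 h 56 min
Fri: 9:57 AM–8:21 PM = 10 h 24 min
Sat: 10:33 AM–6:40 PM = 8 h 7 min
Total worked: 42 h 20 min = 2540 min.
Regular 40 h 0 min = 2400 min at $42.00/h; overtime 2 h 20 min = 140 min at $84.00/h.
Pay = (2400 × $42.00 + 140 × $84.00) ÷ 60 = $1876.00.

$1876.00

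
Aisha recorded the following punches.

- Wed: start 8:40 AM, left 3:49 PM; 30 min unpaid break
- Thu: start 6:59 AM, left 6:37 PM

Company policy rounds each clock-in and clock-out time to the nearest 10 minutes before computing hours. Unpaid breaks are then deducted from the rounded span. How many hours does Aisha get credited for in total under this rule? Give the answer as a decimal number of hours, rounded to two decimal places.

Wed: in 8:40 AM→8:40 AM, out 3:49 PM→3:50 PM; 7 h 10 min − 30 min = 6 h 40 min
Thu: in 6:59 AM→7:00 AM, out 6:37 PM→6:40 PM; 11 h 40 min
Total credited: 18 h 20 min.

18.33 hours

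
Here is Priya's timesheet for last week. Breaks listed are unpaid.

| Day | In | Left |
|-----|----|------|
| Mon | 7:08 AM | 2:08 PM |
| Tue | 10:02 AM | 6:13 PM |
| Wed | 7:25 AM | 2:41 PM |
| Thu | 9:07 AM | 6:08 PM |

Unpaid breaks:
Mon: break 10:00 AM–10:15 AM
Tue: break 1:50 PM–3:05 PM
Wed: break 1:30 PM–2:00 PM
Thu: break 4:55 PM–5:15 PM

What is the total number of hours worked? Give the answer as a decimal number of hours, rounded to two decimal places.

29.13 hours

Mon: 7:08 AM–2:08 PM = 7 h 0 min; less 15 min break → 6 h 45 min
Tue: 10:02 AM–6:13 PM = 8 h 11 min; less 75 min break → 6 h 56 min
Wed: 7:25 AM–2:41 PM = 7 h 16 min; less 30 min break → 6 h 46 min
Thu: 9:07 AM–6:08 PM = 9 h 1 min; less 20 min break → 8 h 41 min
Total: 6 h 45 min + 6 h 56 min + 6 h 46 min + 8 h 41 min = 29 h 8 min.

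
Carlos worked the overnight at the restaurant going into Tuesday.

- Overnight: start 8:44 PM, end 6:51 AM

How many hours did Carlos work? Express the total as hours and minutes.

Overnight: 8:44 PM → midnight = 3 h 16 min; midnight → 6:51 AM = 6 h 51 min; span 10 h 7 min

10 h 7 min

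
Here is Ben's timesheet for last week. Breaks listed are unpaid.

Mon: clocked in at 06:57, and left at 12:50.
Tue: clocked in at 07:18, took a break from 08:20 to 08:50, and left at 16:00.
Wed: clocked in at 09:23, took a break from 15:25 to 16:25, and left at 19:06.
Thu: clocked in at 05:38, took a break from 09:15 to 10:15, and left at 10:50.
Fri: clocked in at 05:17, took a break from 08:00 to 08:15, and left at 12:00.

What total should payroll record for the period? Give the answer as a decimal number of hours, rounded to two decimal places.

33.47 hours

Mon: 06:57–12:50 = 5 h 53 min
Tue: 07:18–16:00 = 8 h 42 min; less 30 min break → 8 h 12 min
Wed: 09:23–19:06 = 9 h 43 min; less 60 min break → 8 h 43 min
Thu: 05:38–10:50 = 5 h 12 min; less 60 min break → 4 h 12 min
Fri: 05:17–12:00 = 6 h 43 min; less 15 min break → 6 h 28 min
Total: 5 h 53 min + 8 h 12 min + 8 h 43 min + 4 h 12 min + 6 h 28 min = 33 h 28 min.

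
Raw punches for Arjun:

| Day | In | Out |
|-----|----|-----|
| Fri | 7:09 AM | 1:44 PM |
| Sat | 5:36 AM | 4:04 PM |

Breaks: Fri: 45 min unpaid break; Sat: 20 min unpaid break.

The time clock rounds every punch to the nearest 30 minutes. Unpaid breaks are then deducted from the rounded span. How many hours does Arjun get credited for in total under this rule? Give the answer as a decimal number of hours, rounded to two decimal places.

Fri: in 7:09 AM→7:00 AM, out 1:44 PM→1:30 PM; 6 h 30 min − 45 min = 5 h 45 min
Sat: in 5:36 AM→5:30 AM, out 4:04 PM→4:00 PM; 10 h 30 min − 20 min = 10 h 10 min
Total credited: 15 h 55 min.

15.92 hours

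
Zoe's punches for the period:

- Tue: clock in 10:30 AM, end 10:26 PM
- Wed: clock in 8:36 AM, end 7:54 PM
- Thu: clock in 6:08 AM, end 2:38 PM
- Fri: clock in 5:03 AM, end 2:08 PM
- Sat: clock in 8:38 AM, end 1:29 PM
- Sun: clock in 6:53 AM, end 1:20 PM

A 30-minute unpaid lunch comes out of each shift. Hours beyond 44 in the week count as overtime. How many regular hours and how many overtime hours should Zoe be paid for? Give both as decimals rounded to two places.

Regular 44.00 hours, overtime 5.12 hours

Tue: 10:30 AM–10:26 PM = 11 h 56 min; less 30 min break → 11 h 26 min
Wed: 8:36 AM–7:54 PM = 11 h 18 min; less 30 min break → 10 h 48 min
Thu: 6:08 AM–2:38 PM = 8 h 30 min; less 30 min break → 8 h 0 min
Fri: 5:03 AM–2:08 PM = 9 h 5 min; less 30 min break → 8 h 35 min
Sat: 8:38 AM–1:29 PM = 4 h 51 min; less 30 min break → 4 h 21 min
Sun: 6:53 AM–1:20 PM = 6 h 27 min; less 30 min break → 5 h 57 min
Total worked: 49 h 7 min = 49.12 h.
Threshold 44 h → overtime 5 h 7 min, regular 44 h 0 min.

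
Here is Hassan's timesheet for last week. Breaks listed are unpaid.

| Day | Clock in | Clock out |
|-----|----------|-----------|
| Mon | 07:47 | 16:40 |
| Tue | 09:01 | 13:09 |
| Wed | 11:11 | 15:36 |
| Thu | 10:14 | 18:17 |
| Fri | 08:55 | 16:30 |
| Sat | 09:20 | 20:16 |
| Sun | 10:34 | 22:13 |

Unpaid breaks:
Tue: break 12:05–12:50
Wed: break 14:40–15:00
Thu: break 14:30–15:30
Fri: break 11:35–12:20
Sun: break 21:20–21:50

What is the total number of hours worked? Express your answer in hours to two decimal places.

Mon: 07:47–16:40 = 8 h 53 min
Tue: 09:01–13:09 = 4 h 8 min; less 45 min break → 3 h 23 min
Wed: 11:11–15:36 = 4 h 25 min; less 20 min break → 4 h 5 min
Thu: 10:14–18:17 = 8 h 3 min; less 60 min break → 7 h 3 min
Fri: 08:55–16:30 = 7 h 35 min; less 45 min break → 6 h 50 min
Sat: 09:20–20:16 = 10 h 56 min
Sun: 10:34–22:13 = 11 h 39 min; less 30 min break → 11 h 9 min
Total: 8 h 53 min + 3 h 23 min + 4 h 5 min + 7 h 3 min + 6 h 50 min + 10 h 56 min + 11 h 9 min = 52 h 19 min.

52.32 hours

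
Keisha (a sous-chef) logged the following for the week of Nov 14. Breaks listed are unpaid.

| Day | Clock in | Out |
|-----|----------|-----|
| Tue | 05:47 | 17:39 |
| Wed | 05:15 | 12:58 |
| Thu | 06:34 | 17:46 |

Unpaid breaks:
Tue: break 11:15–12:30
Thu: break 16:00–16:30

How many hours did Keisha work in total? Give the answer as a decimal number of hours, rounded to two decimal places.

Tue: 05:47–17:39 = 11 h 52 min; less 75 min break → 10 h 37 min
Wed: 05:15–12:58 = 7 h 43 min
Thu: 06:34–17:46 = 11 h 12 min; less 30 min break → 10 h 42 min
Total: 10 h 37 min + 7 h 43 min + 10 h 42 min = 29 h 2 min.

29.03 hours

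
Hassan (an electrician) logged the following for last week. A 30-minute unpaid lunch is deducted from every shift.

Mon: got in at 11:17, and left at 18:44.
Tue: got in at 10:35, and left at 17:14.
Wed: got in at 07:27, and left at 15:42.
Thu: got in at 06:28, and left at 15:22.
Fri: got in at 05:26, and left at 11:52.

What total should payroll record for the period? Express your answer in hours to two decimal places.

35.18 hours

Mon: 11:17–18:44 = 7 h 27 min; less 30 min break → 6 h 57 min
Tue: 10:35–17:14 = 6 h 39 min; less 30 min break → 6 h 9 min
Wed: 07:27–15:42 = 8 h 15 min; less 30 min break → 7 h 45 min
Thu: 06:28–15:22 = 8 h 54 min; less 30 min break → 8 h 24 min
Fri: 05:26–11:52 = 6 h 26 min; less 30 min break → 5 h 56 min
Total: 6 h 57 min + 6 h 9 min + 7 h 45 min + 8 h 24 min + 5 h 56 min = 35 h 11 min.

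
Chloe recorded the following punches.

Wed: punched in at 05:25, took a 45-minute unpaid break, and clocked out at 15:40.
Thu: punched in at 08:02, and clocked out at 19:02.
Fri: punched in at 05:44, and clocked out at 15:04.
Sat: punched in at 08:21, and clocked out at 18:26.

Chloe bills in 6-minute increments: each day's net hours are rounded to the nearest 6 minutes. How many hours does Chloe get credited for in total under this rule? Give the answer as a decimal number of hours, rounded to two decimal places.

39.90 hours

Wed: 05:25–15:40 = 10 h 15 min − 45 min = 9 h 30 min → rounds to 9 h 30 min
Thu: 08:02–19:02 = 11 h 0 min → rounds to 11 h 0 min
Fri: 05:44–15:04 = 9 h 20 min → rounds to 9 h 18 min
Sat: 08:21–18:26 = 10 h 5 min → rounds to 10 h 6 min
Total credited: 39 h 54 min.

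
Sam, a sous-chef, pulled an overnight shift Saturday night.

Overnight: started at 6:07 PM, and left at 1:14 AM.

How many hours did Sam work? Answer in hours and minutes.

Overnight: 6:07 PM → midnight = 5 h 53 min; midnight → 1:14 AM = 1 h 14 min; span 7 h 7 min

7 h 7 min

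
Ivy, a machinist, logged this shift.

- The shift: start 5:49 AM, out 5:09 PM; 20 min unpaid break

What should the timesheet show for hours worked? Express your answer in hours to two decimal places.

11.00 hours

The shift: 5:49 AM–5:09 PM = 11 h 20 min; less 20 min break → 11 h 0 min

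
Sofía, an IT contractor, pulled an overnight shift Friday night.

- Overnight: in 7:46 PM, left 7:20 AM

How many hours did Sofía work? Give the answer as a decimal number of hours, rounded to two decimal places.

11.57 hours

Overnight: 7:46 PM → midnight = 4 h 14 min; midnight → 7:20 AM = 7 h 20 min; span 11 h 34 min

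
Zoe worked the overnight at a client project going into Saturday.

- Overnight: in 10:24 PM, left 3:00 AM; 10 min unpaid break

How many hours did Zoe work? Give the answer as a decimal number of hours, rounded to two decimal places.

Overnight: 10:24 PM → midnight = 1 h 36 min; midnight → 3:00 AM = 3 h 0 min; span 4 h 36 min; less 10 min break → 4 h 26 min

4.43 hours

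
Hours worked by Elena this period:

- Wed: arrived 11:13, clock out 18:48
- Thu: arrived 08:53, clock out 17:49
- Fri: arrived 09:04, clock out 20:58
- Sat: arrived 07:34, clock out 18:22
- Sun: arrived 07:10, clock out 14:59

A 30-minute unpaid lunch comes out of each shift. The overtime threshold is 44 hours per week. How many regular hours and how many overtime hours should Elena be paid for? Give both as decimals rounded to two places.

Wed: 11:13–18:48 = 7 h 35 min; less 30 min break → 7 h 5 min
Thu: 08:53–17:49 = 8 h 56 min; less 30 min break → 8 h 26 min
Fri: 09:04–20:58 = 11 h 54 min; less 30 min break → 11 h 24 min
Sat: 07:34–18:22 = 10 h 48 min; less 30 min break → 10 h 18 min
Sun: 07:10–14:59 = 7 h 49 min; less 30 min break → 7 h 19 min
Total worked: 44 h 32 min = 44.53 h.
Threshold 44 h → overtime 0 h 32 min, regular 44 h 0 min.

Regular 44.00 hours, overtime 0.53 hours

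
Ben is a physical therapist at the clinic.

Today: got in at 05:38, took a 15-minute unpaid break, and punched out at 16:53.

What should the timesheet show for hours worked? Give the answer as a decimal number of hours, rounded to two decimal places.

Today: 05:38–16:53 = 11 h 15 min; less 15 min break → 11 h 0 min

11.00 hours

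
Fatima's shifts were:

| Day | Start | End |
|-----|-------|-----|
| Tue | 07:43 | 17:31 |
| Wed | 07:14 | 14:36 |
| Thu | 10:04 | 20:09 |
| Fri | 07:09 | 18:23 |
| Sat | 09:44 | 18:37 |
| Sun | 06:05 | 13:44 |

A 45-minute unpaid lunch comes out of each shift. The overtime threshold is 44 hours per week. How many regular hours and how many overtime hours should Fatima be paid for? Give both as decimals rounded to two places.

Tue: 07:43–17:31 = 9 h 48 min; less 45 min break → 9 h 3 min
Wed: 07:14–14:36 = 7 h 22 min; less 45 min break → 6 h 37 min
Thu: 10:04–20:09 = 10 h 5 min; less 45 min break → 9 h 20 min
Fri: 07:09–18:23 = 11 h 14 min; less 45 min break → 10 h 29 min
Sat: 09:44–18:37 = 8 h 53 min; less 45 min break → 8 h 8 min
Sun: 06:05–13:44 = 7 h 39 min; less 45 min break → 6 h 54 min
Total worked: 50 h 31 min = 50.52 h.
Threshold 44 h → overtime 6 h 31 min, regular 44 h 0 min.

Regular 44.00 hours, overtime 6.52 hours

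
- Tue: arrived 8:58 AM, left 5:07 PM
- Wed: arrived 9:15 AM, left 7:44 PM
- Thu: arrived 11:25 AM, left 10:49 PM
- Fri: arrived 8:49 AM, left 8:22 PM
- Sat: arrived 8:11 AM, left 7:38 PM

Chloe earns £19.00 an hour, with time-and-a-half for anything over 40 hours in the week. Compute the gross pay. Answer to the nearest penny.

Tue: 8:58 AM–5:07 PM = 8 h 9 min
Wed: 9:15 AM–7:44 PM = 10 h 29 min
Thu: 11:25 AM–10:49 PM = 11 h 24 min
Fri: 8:49 AM–8:22 PM = 11 h 33 min
Sat: 8:11 AM–7:38 PM = 11 h 27 min
Total worked: 53 h 2 min = 3182 min.
Regular 40 h 0 min = 2400 min at £19.00/h; overtime 13 h 2 min = 782 min at £28.50/h.
Pay = (2400 × £19.00 + 782 × £28.50) ÷ 60 = £1131.45.

£1131.45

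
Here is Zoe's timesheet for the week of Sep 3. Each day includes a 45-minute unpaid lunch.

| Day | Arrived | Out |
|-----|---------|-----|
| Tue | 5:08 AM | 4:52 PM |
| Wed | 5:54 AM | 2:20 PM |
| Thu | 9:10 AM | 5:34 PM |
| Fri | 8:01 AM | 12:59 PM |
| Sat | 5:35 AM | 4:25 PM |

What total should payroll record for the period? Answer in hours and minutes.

Tue: 5:08 AM–4:52 PM = 11 h 44 min; less 45 min break → 10 h 59 min
Wed: 5:54 AM–2:20 PM = 8 h 26 min; less 45 min break → 7 h 41 min
Thu: 9:10 AM–5:34 PM = 8 h 24 min; less 45 min break → 7 h 39 min
Fri: 8:01 AM–12:59 PM = 4 h 58 min; less 45 min break → 4 h 13 min
Sat: 5:35 AM–4:25 PM = 10 h 50 min; less 45 min break → 10 h 5 min
Total: 10 h 59 min + 7 h 41 min + 7 h 39 min + 4 h 13 min + 10 h 5 min = 40 h 37 min.

40 h 37 min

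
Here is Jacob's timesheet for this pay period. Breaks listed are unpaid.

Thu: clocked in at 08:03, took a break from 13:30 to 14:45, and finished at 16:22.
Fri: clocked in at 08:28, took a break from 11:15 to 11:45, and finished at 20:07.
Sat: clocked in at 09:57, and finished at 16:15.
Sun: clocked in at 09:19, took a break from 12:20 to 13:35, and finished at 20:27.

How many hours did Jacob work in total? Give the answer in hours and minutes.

Thu: 08:03–16:22 = 8 h 19 min; less 75 min break → 7 h 4 min
Fri: 08:28–20:07 = 11 h 39 min; less 30 min break → 11 h 9 min
Sat: 09:57–16:15 = 6 h 18 min
Sun: 09:19–20:27 = 11 h 8 min; less 75 min break → 9 h 53 min
Total: 7 h 4 min + 11 h 9 min + 6 h 18 min + 9 h 53 min = 34 h 24 min.

34 h 24 min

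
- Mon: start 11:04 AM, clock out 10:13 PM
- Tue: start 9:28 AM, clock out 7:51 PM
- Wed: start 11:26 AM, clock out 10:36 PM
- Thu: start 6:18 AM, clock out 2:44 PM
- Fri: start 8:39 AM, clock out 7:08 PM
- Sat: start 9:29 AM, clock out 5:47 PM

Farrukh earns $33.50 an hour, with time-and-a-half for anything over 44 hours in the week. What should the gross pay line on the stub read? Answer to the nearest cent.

$2273.81

Mon: 11:04 AM–10:13 PM = 11 h 9 min
Tue: 9:28 AM–7:51 PM = 10 h 23 min
Wed: 11:26 AM–10:36 PM = 11 h 10 min
Thu: 6:18 AM–2:44 PM = 8 h 26 min
Fri: 8:39 AM–7:08 PM = 10 h 29 min
Sat: 9:29 AM–5:47 PM = 8 h 18 min
Total worked: 59 h 55 min = 3595 min.
Regular 44 h 0 min = 2640 min at $33.50/h; overtime 15 h 55 min = 955 min at $50.25/h.
Pay = (2640 × $33.50 + 955 × $50.25) ÷ 60 = $2273.81.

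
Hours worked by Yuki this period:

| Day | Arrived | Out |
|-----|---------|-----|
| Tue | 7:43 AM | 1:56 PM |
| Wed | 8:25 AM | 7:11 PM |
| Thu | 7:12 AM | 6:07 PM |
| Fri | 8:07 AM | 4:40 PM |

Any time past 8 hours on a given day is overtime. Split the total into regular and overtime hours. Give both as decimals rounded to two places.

Regular 30.22 hours, overtime 6.23 hours

Tue: 7:43 AM–1:56 PM = 6 h 13 min
Wed: 8:25 AM–7:11 PM = 10 h 46 min
Thu: 7:12 AM–6:07 PM = 10 h 55 min
Fri: 8:07 AM–4:40 PM = 8 h 33 min
Tue reg 6 h 13 min / OT 0 h 0 min; Wed reg 8 h 0 min / OT 2 h 46 min; Thu reg 8 h 0 min / OT 2 h 55 min; Fri reg 8 h 0 min / OT 0 h 33 min.
Totals: regular 30 h 13 min, overtime 6 h 14 min.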